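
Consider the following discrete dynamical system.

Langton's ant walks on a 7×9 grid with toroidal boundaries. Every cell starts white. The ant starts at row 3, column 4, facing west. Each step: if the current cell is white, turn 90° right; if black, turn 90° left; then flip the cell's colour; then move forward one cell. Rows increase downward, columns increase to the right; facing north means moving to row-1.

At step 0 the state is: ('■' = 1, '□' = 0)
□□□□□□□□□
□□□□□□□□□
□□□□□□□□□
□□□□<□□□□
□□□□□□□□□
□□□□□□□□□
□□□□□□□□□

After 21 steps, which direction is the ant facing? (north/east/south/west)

[0] □□□□□□□□□
□□□□□□□□□
□□□□□□□□□
□□□□<□□□□
□□□□□□□□□
□□□□□□□□□
□□□□□□□□□
[1] □□□□□□□□□
□□□□□□□□□
□□□□^□□□□
□□□□■□□□□
□□□□□□□□□
□□□□□□□□□
□□□□□□□□□
[2] □□□□□□□□□
□□□□□□□□□
□□□□■>□□□
□□□□■□□□□
□□□□□□□□□
□□□□□□□□□
□□□□□□□□□
[3] □□□□□□□□□
□□□□□□□□□
□□□□■■□□□
□□□□■v□□□
□□□□□□□□□
□□□□□□□□□
□□□□□□□□□
[4] □□□□□□□□□
□□□□□□□□□
□□□□■■□□□
□□□□<■□□□
□□□□□□□□□
□□□□□□□□□
□□□□□□□□□
[5] □□□□□□□□□
□□□□□□□□□
□□□□■■□□□
□□□□□■□□□
□□□□v□□□□
□□□□□□□□□
□□□□□□□□□
[6] □□□□□□□□□
□□□□□□□□□
□□□□■■□□□
□□□□□■□□□
□□□<■□□□□
□□□□□□□□□
□□□□□□□□□
[7] □□□□□□□□□
□□□□□□□□□
□□□□■■□□□
□□□^□■□□□
□□□■■□□□□
□□□□□□□□□
□□□□□□□□□
[8] □□□□□□□□□
□□□□□□□□□
□□□□■■□□□
□□□■>■□□□
□□□■■□□□□
□□□□□□□□□
□□□□□□□□□
[9] □□□□□□□□□
□□□□□□□□□
□□□□■■□□□
□□□■■■□□□
□□□■v□□□□
□□□□□□□□□
□□□□□□□□□
[10] □□□□□□□□□
□□□□□□□□□
□□□□■■□□□
□□□■■■□□□
□□□■□>□□□
□□□□□□□□□
□□□□□□□□□
[11] □□□□□□□□□
□□□□□□□□□
□□□□■■□□□
□□□■■■□□□
□□□■□■□□□
□□□□□v□□□
□□□□□□□□□
[12] □□□□□□□□□
□□□□□□□□□
□□□□■■□□□
□□□■■■□□□
□□□■□■□□□
□□□□<■□□□
□□□□□□□□□
[13] □□□□□□□□□
□□□□□□□□□
□□□□■■□□□
□□□■■■□□□
□□□■^■□□□
□□□□■■□□□
□□□□□□□□□
[14] □□□□□□□□□
□□□□□□□□□
□□□□■■□□□
□□□■■■□□□
□□□■■>□□□
□□□□■■□□□
□□□□□□□□□
[15] □□□□□□□□□
□□□□□□□□□
□□□□■■□□□
□□□■■^□□□
□□□■■□□□□
□□□□■■□□□
□□□□□□□□□
[16] □□□□□□□□□
□□□□□□□□□
□□□□■■□□□
□□□■<□□□□
□□□■■□□□□
□□□□■■□□□
□□□□□□□□□
[17] □□□□□□□□□
□□□□□□□□□
□□□□■■□□□
□□□■□□□□□
□□□■v□□□□
□□□□■■□□□
□□□□□□□□□
[18] □□□□□□□□□
□□□□□□□□□
□□□□■■□□□
□□□■□□□□□
□□□■□>□□□
□□□□■■□□□
□□□□□□□□□
[19] □□□□□□□□□
□□□□□□□□□
□□□□■■□□□
□□□■□□□□□
□□□■□■□□□
□□□□■v□□□
□□□□□□□□□
[20] □□□□□□□□□
□□□□□□□□□
□□□□■■□□□
□□□■□□□□□
□□□■□■□□□
□□□□■□>□□
□□□□□□□□□
[21] □□□□□□□□□
□□□□□□□□□
□□□□■■□□□
□□□■□□□□□
□□□■□■□□□
□□□□■□■□□
□□□□□□v□□

south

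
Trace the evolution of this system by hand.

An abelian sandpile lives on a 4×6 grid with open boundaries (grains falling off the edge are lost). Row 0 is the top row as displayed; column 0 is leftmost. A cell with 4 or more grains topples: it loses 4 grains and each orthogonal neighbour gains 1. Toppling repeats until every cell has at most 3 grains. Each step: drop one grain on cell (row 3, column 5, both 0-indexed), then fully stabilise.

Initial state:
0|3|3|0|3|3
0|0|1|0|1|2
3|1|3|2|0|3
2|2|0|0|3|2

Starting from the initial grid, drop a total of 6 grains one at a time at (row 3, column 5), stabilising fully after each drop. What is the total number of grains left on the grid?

gen 0: 0|3|3|0|3|3
0|0|1|0|1|2
3|1|3|2|0|3
2|2|0|0|3|2
gen 1: 0|3|3|0|3|3
0|0|1|0|1|2
3|1|3|2|0|3
2|2|0|0|3|3
gen 2: 0|3|3|0|3|3
0|0|1|0|1|3
3|1|3|2|2|0
2|2|0|1|0|2
gen 3: 0|3|3|0|3|3
0|0|1|0|1|3
3|1|3|2|2|0
2|2|0|1|0|3
gen 4: 0|3|3|0|3|3
0|0|1|0|1|3
3|1|3|2|2|1
2|2|0|1|1|0
gen 5: 0|3|3|0|3|3
0|0|1|0|1|3
3|1|3|2|2|1
2|2|0|1|1|1
gen 6: 0|3|3|0|3|3
0|0|1|0|1|3
3|1|3|2|2|1
2|2|0|1|1|2

37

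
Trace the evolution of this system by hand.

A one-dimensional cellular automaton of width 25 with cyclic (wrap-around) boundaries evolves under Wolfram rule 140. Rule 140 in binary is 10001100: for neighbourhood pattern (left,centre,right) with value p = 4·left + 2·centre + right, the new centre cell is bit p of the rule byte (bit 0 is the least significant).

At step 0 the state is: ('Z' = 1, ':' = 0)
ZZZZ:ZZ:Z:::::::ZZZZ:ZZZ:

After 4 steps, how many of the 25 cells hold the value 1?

5

[0] ZZZZ:ZZ:Z:::::::ZZZZ:ZZZ:
[1] ZZZ::Z::Z:::::::ZZZ::ZZ::
[2] ZZ:::Z::Z:::::::ZZ:::Z:::
[3] Z::::Z::Z:::::::Z::::Z:::
[4] Z::::Z::Z:::::::Z::::Z:::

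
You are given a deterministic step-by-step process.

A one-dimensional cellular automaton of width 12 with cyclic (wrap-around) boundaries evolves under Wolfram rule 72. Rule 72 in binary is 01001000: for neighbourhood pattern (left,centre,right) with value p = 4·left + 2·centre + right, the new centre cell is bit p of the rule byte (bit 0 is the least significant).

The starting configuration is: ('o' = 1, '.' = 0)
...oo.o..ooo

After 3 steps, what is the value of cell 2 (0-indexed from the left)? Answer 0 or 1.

0

0) ...oo.o..ooo
1) ...oo....o.o
2) ...oo.......
3) ...oo.......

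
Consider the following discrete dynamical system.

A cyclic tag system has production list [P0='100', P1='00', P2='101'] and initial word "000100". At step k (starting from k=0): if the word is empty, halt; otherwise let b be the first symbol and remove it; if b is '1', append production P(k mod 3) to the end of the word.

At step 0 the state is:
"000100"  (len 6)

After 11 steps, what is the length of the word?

4

t=0: "000100"  (len 6)
t=1: "00100"  (len 5)
t=2: "0100"  (len 4)
t=3: "100"  (len 3)
t=4: "00100"  (len 5)
t=5: "0100"  (len 4)
t=6: "100"  (len 3)
t=7: "00100"  (len 5)
t=8: "0100"  (len 4)
t=9: "100"  (len 3)
t=10: "00100"  (len 5)
t=11: "0100"  (len 4)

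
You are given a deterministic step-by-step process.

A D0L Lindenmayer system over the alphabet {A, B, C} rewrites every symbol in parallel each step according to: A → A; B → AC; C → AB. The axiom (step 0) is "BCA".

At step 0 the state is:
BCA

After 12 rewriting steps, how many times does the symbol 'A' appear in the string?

25

t=0: BCA
t=1: ACABA
t=2: AABAACA
t=3: AAACAAABA
t=4: AAAABAAAACA
t=5: AAAAACAAAAABA
t=6: AAAAAABAAAAAACA
t=7: AAAAAAACAAAAAAABA
t=8: AAAAAAAABAAAAAAAACA
t=9: AAAAAAAAACAAAAAAAAABA
t=10: AAAAAAAAAABAAAAAAAAAACA
t=11: AAAAAAAAAAACAAAAAAAAAAABA
t=12: AAAAAAAAAAAABAAAAAAAAAAAACA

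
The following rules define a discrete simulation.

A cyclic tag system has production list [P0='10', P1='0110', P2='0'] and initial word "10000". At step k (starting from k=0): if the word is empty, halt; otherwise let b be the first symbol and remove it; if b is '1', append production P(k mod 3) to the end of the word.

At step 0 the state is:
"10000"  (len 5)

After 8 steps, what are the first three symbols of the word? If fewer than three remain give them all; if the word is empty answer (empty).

(empty)

step 0: "10000"  (len 5)
step 1: "000010"  (len 6)
step 2: "00010"  (len 5)
step 3: "0010"  (len 4)
step 4: "010"  (len 3)
step 5: "10"  (len 2)
step 6: "00"  (len 2)
step 7: "0"  (len 1)
step 8: (halted — word empty)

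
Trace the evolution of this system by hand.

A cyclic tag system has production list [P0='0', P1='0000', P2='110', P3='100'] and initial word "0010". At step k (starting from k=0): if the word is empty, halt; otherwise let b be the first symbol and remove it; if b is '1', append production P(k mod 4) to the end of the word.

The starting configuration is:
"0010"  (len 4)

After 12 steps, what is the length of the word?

step 0: "0010"  (len 4)
step 1: "010"  (len 3)
step 2: "10"  (len 2)
step 3: "0110"  (len 4)
step 4: "110"  (len 3)
step 5: "100"  (len 3)
step 6: "000000"  (len 6)
step 7: "00000"  (len 5)
step 8: "0000"  (len 4)
step 9: "000"  (len 3)
step 10: "00"  (len 2)
step 11: "0"  (len 1)
step 12: (halted — word empty)

0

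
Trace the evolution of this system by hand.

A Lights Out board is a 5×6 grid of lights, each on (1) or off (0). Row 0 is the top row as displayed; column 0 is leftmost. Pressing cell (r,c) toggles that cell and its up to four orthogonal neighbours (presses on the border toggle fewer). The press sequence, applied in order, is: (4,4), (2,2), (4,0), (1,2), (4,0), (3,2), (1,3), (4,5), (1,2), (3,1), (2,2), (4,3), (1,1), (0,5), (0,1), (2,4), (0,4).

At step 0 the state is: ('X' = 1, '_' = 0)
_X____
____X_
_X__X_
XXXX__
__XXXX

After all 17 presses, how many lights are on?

17

0) _X____
____X_
_X__X_
XXXX__
__XXXX
1) _X____
____X_
_X__X_
XXXXX_
__X___
2) _X____
__X_X_
__XXX_
XX_XX_
__X___
3) _X____
__X_X_
__XXX_
_X_XX_
XXX___
4) _XX___
_X_XX_
___XX_
_X_XX_
XXX___
5) _XX___
_X_XX_
___XX_
XX_XX_
__X___
6) _XX___
_X_XX_
__XXX_
X_X_X_
______
7) _XXX__
_XX___
__X_X_
X_X_X_
______
8) _XXX__
_XX___
__X_X_
X_X_XX
____XX
9) _X_X__
___X__
____X_
X_X_XX
____XX
10) _X_X__
___X__
_X__X_
_X__XX
_X__XX
11) _X_X__
__XX__
__XXX_
_XX_XX
_X__XX
12) _X_X__
__XX__
__XXX_
_XXXXX
_XXX_X
13) ___X__
XX_X__
_XXXX_
_XXXXX
_XXX_X
14) ___XXX
XX_X_X
_XXXX_
_XXXXX
_XXX_X
15) XXXXXX
X__X_X
_XXXX_
_XXXXX
_XXX_X
16) XXXXXX
X__XXX
_XX__X
_XXX_X
_XXX_X
17) XXX___
X__X_X
_XX__X
_XXX_X
_XXX_X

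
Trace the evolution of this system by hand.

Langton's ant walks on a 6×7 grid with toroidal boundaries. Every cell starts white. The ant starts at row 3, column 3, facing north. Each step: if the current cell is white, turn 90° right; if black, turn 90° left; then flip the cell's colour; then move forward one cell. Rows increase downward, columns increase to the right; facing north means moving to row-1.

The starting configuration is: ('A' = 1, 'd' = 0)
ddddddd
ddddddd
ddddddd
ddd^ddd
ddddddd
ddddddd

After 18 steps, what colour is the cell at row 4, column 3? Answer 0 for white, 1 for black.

t=0: ddddddd
ddddddd
ddddddd
ddd^ddd
ddddddd
ddddddd
t=1: ddddddd
ddddddd
ddddddd
dddA>dd
ddddddd
ddddddd
t=2: ddddddd
ddddddd
ddddddd
dddAAdd
ddddvdd
ddddddd
t=3: ddddddd
ddddddd
ddddddd
dddAAdd
ddd<Add
ddddddd
t=4: ddddddd
ddddddd
ddddddd
ddd^Add
dddAAdd
ddddddd
t=5: ddddddd
ddddddd
ddddddd
dd<dAdd
dddAAdd
ddddddd
t=6: ddddddd
ddddddd
dd^dddd
ddAdAdd
dddAAdd
ddddddd
t=7: ddddddd
ddddddd
ddA>ddd
ddAdAdd
dddAAdd
ddddddd
t=8: ddddddd
ddddddd
ddAAddd
ddAvAdd
dddAAdd
ddddddd
t=9: ddddddd
ddddddd
ddAAddd
dd<AAdd
dddAAdd
ddddddd
t=10: ddddddd
ddddddd
ddAAddd
dddAAdd
ddvAAdd
ddddddd
t=11: ddddddd
ddddddd
ddAAddd
dddAAdd
d<AAAdd
ddddddd
t=12: ddddddd
ddddddd
ddAAddd
d^dAAdd
dAAAAdd
ddddddd
t=13: ddddddd
ddddddd
ddAAddd
dA>AAdd
dAAAAdd
ddddddd
t=14: ddddddd
ddddddd
ddAAddd
dAAAAdd
dAvAAdd
ddddddd
t=15: ddddddd
ddddddd
ddAAddd
dAAAAdd
dAd>Add
ddddddd
t=16: ddddddd
ddddddd
ddAAddd
dAA^Add
dAddAdd
ddddddd
t=17: ddddddd
ddddddd
ddAAddd
dA<dAdd
dAddAdd
ddddddd
t=18: ddddddd
ddddddd
ddAAddd
dAddAdd
dAvdAdd
ddddddd

0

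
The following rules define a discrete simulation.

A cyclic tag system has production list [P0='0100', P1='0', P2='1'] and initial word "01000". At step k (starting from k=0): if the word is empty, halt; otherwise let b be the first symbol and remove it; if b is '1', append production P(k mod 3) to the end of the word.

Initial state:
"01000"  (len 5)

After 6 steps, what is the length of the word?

step 0: "01000"  (len 5)
step 1: "1000"  (len 4)
step 2: "0000"  (len 4)
step 3: "000"  (len 3)
step 4: "00"  (len 2)
step 5: "0"  (len 1)
step 6: (halted — word empty)

0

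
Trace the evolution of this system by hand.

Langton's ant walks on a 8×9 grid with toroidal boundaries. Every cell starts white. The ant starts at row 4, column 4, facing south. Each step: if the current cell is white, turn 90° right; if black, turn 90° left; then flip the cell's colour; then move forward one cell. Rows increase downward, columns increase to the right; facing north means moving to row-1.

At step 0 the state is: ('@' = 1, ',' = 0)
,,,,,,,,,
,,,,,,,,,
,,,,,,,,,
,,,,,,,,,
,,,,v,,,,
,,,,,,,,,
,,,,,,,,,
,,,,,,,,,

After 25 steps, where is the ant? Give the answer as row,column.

step 0: ,,,,,,,,,
,,,,,,,,,
,,,,,,,,,
,,,,,,,,,
,,,,v,,,,
,,,,,,,,,
,,,,,,,,,
,,,,,,,,,
step 1: ,,,,,,,,,
,,,,,,,,,
,,,,,,,,,
,,,,,,,,,
,,,<@,,,,
,,,,,,,,,
,,,,,,,,,
,,,,,,,,,
step 2: ,,,,,,,,,
,,,,,,,,,
,,,,,,,,,
,,,^,,,,,
,,,@@,,,,
,,,,,,,,,
,,,,,,,,,
,,,,,,,,,
step 3: ,,,,,,,,,
,,,,,,,,,
,,,,,,,,,
,,,@>,,,,
,,,@@,,,,
,,,,,,,,,
,,,,,,,,,
,,,,,,,,,
step 4: ,,,,,,,,,
,,,,,,,,,
,,,,,,,,,
,,,@@,,,,
,,,@v,,,,
,,,,,,,,,
,,,,,,,,,
,,,,,,,,,
step 5: ,,,,,,,,,
,,,,,,,,,
,,,,,,,,,
,,,@@,,,,
,,,@,>,,,
,,,,,,,,,
,,,,,,,,,
,,,,,,,,,
step 6: ,,,,,,,,,
,,,,,,,,,
,,,,,,,,,
,,,@@,,,,
,,,@,@,,,
,,,,,v,,,
,,,,,,,,,
,,,,,,,,,
step 7: ,,,,,,,,,
,,,,,,,,,
,,,,,,,,,
,,,@@,,,,
,,,@,@,,,
,,,,<@,,,
,,,,,,,,,
,,,,,,,,,
step 8: ,,,,,,,,,
,,,,,,,,,
,,,,,,,,,
,,,@@,,,,
,,,@^@,,,
,,,,@@,,,
,,,,,,,,,
,,,,,,,,,
step 9: ,,,,,,,,,
,,,,,,,,,
,,,,,,,,,
,,,@@,,,,
,,,@@>,,,
,,,,@@,,,
,,,,,,,,,
,,,,,,,,,
step 10: ,,,,,,,,,
,,,,,,,,,
,,,,,,,,,
,,,@@^,,,
,,,@@,,,,
,,,,@@,,,
,,,,,,,,,
,,,,,,,,,
step 11: ,,,,,,,,,
,,,,,,,,,
,,,,,,,,,
,,,@@@>,,
,,,@@,,,,
,,,,@@,,,
,,,,,,,,,
,,,,,,,,,
step 12: ,,,,,,,,,
,,,,,,,,,
,,,,,,,,,
,,,@@@@,,
,,,@@,v,,
,,,,@@,,,
,,,,,,,,,
,,,,,,,,,
step 13: ,,,,,,,,,
,,,,,,,,,
,,,,,,,,,
,,,@@@@,,
,,,@@<@,,
,,,,@@,,,
,,,,,,,,,
,,,,,,,,,
step 14: ,,,,,,,,,
,,,,,,,,,
,,,,,,,,,
,,,@@^@,,
,,,@@@@,,
,,,,@@,,,
,,,,,,,,,
,,,,,,,,,
step 15: ,,,,,,,,,
,,,,,,,,,
,,,,,,,,,
,,,@<,@,,
,,,@@@@,,
,,,,@@,,,
,,,,,,,,,
,,,,,,,,,
step 16: ,,,,,,,,,
,,,,,,,,,
,,,,,,,,,
,,,@,,@,,
,,,@v@@,,
,,,,@@,,,
,,,,,,,,,
,,,,,,,,,
step 17: ,,,,,,,,,
,,,,,,,,,
,,,,,,,,,
,,,@,,@,,
,,,@,>@,,
,,,,@@,,,
,,,,,,,,,
,,,,,,,,,
step 18: ,,,,,,,,,
,,,,,,,,,
,,,,,,,,,
,,,@,^@,,
,,,@,,@,,
,,,,@@,,,
,,,,,,,,,
,,,,,,,,,
step 19: ,,,,,,,,,
,,,,,,,,,
,,,,,,,,,
,,,@,@>,,
,,,@,,@,,
,,,,@@,,,
,,,,,,,,,
,,,,,,,,,
step 20: ,,,,,,,,,
,,,,,,,,,
,,,,,,^,,
,,,@,@,,,
,,,@,,@,,
,,,,@@,,,
,,,,,,,,,
,,,,,,,,,
step 21: ,,,,,,,,,
,,,,,,,,,
,,,,,,@>,
,,,@,@,,,
,,,@,,@,,
,,,,@@,,,
,,,,,,,,,
,,,,,,,,,
step 22: ,,,,,,,,,
,,,,,,,,,
,,,,,,@@,
,,,@,@,v,
,,,@,,@,,
,,,,@@,,,
,,,,,,,,,
,,,,,,,,,
step 23: ,,,,,,,,,
,,,,,,,,,
,,,,,,@@,
,,,@,@<@,
,,,@,,@,,
,,,,@@,,,
,,,,,,,,,
,,,,,,,,,
step 24: ,,,,,,,,,
,,,,,,,,,
,,,,,,^@,
,,,@,@@@,
,,,@,,@,,
,,,,@@,,,
,,,,,,,,,
,,,,,,,,,
step 25: ,,,,,,,,,
,,,,,,,,,
,,,,,<,@,
,,,@,@@@,
,,,@,,@,,
,,,,@@,,,
,,,,,,,,,
,,,,,,,,,

2,5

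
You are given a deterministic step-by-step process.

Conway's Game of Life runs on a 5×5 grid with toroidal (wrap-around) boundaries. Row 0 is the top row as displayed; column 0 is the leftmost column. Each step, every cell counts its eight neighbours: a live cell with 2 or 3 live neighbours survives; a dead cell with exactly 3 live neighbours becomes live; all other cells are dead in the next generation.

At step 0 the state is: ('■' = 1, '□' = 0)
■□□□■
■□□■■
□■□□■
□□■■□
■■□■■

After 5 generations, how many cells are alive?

[0] ■□□□■
■□□■■
□■□□■
□□■■□
■■□■■
[1] □□■□□
□■□■□
□■□□□
□□□□□
□■□□□
[2] □■■□□
□■□□□
□□■□□
□□□□□
□□□□□
[3] □■■□□
□■□□□
□□□□□
□□□□□
□□□□□
[4] □■■□□
□■■□□
□□□□□
□□□□□
□□□□□
[5] □■■□□
□■■□□
□□□□□
□□□□□
□□□□□

4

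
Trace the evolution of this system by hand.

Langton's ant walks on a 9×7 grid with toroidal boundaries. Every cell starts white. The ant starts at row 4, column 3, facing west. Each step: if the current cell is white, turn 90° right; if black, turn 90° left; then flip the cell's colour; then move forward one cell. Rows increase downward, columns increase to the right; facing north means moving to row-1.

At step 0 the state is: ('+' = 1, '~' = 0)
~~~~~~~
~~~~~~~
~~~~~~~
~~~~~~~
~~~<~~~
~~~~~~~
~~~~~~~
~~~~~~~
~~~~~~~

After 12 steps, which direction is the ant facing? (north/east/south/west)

west

step 0: ~~~~~~~
~~~~~~~
~~~~~~~
~~~~~~~
~~~<~~~
~~~~~~~
~~~~~~~
~~~~~~~
~~~~~~~
step 1: ~~~~~~~
~~~~~~~
~~~~~~~
~~~^~~~
~~~+~~~
~~~~~~~
~~~~~~~
~~~~~~~
~~~~~~~
step 2: ~~~~~~~
~~~~~~~
~~~~~~~
~~~+>~~
~~~+~~~
~~~~~~~
~~~~~~~
~~~~~~~
~~~~~~~
step 3: ~~~~~~~
~~~~~~~
~~~~~~~
~~~++~~
~~~+v~~
~~~~~~~
~~~~~~~
~~~~~~~
~~~~~~~
step 4: ~~~~~~~
~~~~~~~
~~~~~~~
~~~++~~
~~~<+~~
~~~~~~~
~~~~~~~
~~~~~~~
~~~~~~~
step 5: ~~~~~~~
~~~~~~~
~~~~~~~
~~~++~~
~~~~+~~
~~~v~~~
~~~~~~~
~~~~~~~
~~~~~~~
step 6: ~~~~~~~
~~~~~~~
~~~~~~~
~~~++~~
~~~~+~~
~~<+~~~
~~~~~~~
~~~~~~~
~~~~~~~
step 7: ~~~~~~~
~~~~~~~
~~~~~~~
~~~++~~
~~^~+~~
~~++~~~
~~~~~~~
~~~~~~~
~~~~~~~
step 8: ~~~~~~~
~~~~~~~
~~~~~~~
~~~++~~
~~+>+~~
~~++~~~
~~~~~~~
~~~~~~~
~~~~~~~
step 9: ~~~~~~~
~~~~~~~
~~~~~~~
~~~++~~
~~+++~~
~~+v~~~
~~~~~~~
~~~~~~~
~~~~~~~
step 10: ~~~~~~~
~~~~~~~
~~~~~~~
~~~++~~
~~+++~~
~~+~>~~
~~~~~~~
~~~~~~~
~~~~~~~
step 11: ~~~~~~~
~~~~~~~
~~~~~~~
~~~++~~
~~+++~~
~~+~+~~
~~~~v~~
~~~~~~~
~~~~~~~
step 12: ~~~~~~~
~~~~~~~
~~~~~~~
~~~++~~
~~+++~~
~~+~+~~
~~~<+~~
~~~~~~~
~~~~~~~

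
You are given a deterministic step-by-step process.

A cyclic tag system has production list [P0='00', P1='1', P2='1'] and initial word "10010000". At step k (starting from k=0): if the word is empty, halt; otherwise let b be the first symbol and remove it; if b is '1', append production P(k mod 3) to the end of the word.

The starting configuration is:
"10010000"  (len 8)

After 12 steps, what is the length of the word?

t=0: "10010000"  (len 8)
t=1: "001000000"  (len 9)
t=2: "01000000"  (len 8)
t=3: "1000000"  (len 7)
t=4: "00000000"  (len 8)
t=5: "0000000"  (len 7)
t=6: "000000"  (len 6)
t=7: "00000"  (len 5)
t=8: "0000"  (len 4)
t=9: "000"  (len 3)
t=10: "00"  (len 2)
t=11: "0"  (len 1)
t=12: (halted — word empty)

0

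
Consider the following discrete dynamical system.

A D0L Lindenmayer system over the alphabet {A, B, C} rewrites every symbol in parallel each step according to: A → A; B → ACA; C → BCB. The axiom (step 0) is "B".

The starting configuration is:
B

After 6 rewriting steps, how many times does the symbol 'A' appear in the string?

[0] B
[1] ACA
[2] ABCBA
[3] AACABCBACAA
[4] AABCBAACABCBACAABCBAA
[5] AAACABCBACAAABCBAACABCBACAABCBAAACABCBACAAA
[6] AAABCBAACABCBACAABCBAAAACABCBACAAABCBAACABCBACAABCBAAACABCBACAAAABCBAACABCBACAABCBAAA

42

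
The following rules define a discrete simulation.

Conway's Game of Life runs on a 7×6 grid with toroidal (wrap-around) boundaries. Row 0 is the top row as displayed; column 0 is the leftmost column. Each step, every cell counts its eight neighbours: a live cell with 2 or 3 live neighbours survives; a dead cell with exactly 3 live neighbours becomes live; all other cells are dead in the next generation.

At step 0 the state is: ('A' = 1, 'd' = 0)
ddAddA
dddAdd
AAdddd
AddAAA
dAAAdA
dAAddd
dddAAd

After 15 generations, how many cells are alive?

step 0: ddAddA
dddAdd
AAdddd
AddAAA
dAAAdA
dAAddd
dddAAd
step 1: ddAddd
AAAddd
AAAAdd
dddAdd
dddddA
AAdddd
dAdAAd
step 2: Addddd
Addddd
AddAdd
AAdAAd
Addddd
AAAdAA
AAdAdd
step 3: AddddA
AAdddA
AdAAAd
AAAAAd
dddddd
ddAAAd
dddAAd
step 4: dAdddd
ddAAdd
dddddd
AdddAd
dddddA
ddAdAd
ddAddd
step 5: dAdAdd
ddAddd
dddAdd
dddddA
dddAAA
dddAdd
dAAAdd
step 6: dAdAdd
ddAAdd
dddddd
dddAdA
dddAdA
dddddd
dAdAAd
step 7: dAdddd
ddAAdd
ddAAAd
dddddd
dddddd
ddAAdd
dddAAd
step 8: ddddAd
dAddAd
ddAdAd
dddAdd
dddddd
ddAAAd
dddAAd
step 9: ddddAA
ddddAA
ddAdAd
dddAdd
ddAdAd
ddAdAd
ddAddA
step 10: AddAdd
dddddd
ddddAA
ddAdAd
ddAdAd
dAAdAA
dddddA
step 11: dddddd
ddddAA
dddAAA
ddddAd
ddAdAd
AAAdAA
dAAAdA
step 12: AdAAdA
dddAdA
dddAdd
dddddd
AdAdAd
dddddd
dddAdA
step 13: AdAAdA
AddAdA
ddddAd
dddAdd
dddddd
dddAAA
AdAAdA
step 14: dddddd
AAAAdd
dddAAA
dddddd
dddAdd
AdAAdA
dddddd
step 15: dAAddd
AAAAdA
AAdAAA
dddAdd
ddAAAd
ddAAAd
dddddd

19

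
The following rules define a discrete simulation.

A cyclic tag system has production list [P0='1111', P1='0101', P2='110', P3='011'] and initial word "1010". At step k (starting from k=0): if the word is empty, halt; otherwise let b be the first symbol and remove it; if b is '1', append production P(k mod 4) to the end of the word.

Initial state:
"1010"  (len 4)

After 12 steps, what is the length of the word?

24

gen 0: "1010"  (len 4)
gen 1: "0101111"  (len 7)
gen 2: "101111"  (len 6)
gen 3: "01111110"  (len 8)
gen 4: "1111110"  (len 7)
gen 5: "1111101111"  (len 10)
gen 6: "1111011110101"  (len 13)
gen 7: "111011110101110"  (len 15)
gen 8: "11011110101110011"  (len 17)
gen 9: "10111101011100111111"  (len 20)
gen 10: "01111010111001111110101"  (len 23)
gen 11: "1111010111001111110101"  (len 22)
gen 12: "111010111001111110101011"  (len 24)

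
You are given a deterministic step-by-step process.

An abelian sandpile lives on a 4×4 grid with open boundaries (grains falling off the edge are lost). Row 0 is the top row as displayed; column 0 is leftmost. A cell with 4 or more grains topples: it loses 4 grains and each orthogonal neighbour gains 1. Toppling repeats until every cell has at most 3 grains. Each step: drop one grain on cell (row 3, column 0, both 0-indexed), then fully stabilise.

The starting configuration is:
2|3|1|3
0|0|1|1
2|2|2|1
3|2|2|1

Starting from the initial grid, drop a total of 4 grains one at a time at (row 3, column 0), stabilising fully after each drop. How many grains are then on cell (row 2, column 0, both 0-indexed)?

gen 0: 2|3|1|3
0|0|1|1
2|2|2|1
3|2|2|1
gen 1: 2|3|1|3
0|0|1|1
3|2|2|1
0|3|2|1
gen 2: 2|3|1|3
0|0|1|1
3|2|2|1
1|3|2|1
gen 3: 2|3|1|3
0|0|1|1
3|2|2|1
2|3|2|1
gen 4: 2|3|1|3
0|0|1|1
3|2|2|1
3|3|2|1

3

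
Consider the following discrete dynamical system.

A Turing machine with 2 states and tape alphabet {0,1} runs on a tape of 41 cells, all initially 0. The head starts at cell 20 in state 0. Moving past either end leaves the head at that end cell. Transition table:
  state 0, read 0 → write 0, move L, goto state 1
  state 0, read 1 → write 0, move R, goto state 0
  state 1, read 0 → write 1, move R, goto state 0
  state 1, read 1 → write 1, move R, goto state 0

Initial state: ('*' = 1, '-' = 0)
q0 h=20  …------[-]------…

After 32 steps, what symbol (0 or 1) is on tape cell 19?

[0] q0 h=20  …------[-]------…
[1] q1 h=19  …------[-]------…
[2] q0 h=20  …-----*[-]------…
[3] q1 h=19  …------[*]------…
[4] q0 h=20  …-----*[-]------…
[5] q1 h=19  …------[*]------…
[6] q0 h=20  …-----*[-]------…
[7] q1 h=19  …------[*]------…
[8] q0 h=20  …-----*[-]------…
[9] q1 h=19  …------[*]------…
[10] q0 h=20  …-----*[-]------…
[11] q1 h=19  …------[*]------…
[12] q0 h=20  …-----*[-]------…
[13] q1 h=19  …------[*]------…
[14] q0 h=20  …-----*[-]------…
[15] q1 h=19  …------[*]------…
[16] q0 h=20  …-----*[-]------…
[17] q1 h=19  …------[*]------…
[18] q0 h=20  …-----*[-]------…
[19] q1 h=19  …------[*]------…
[20] q0 h=20  …-----*[-]------…
[21] q1 h=19  …------[*]------…
[22] q0 h=20  …-----*[-]------…
[23] q1 h=19  …------[*]------…
[24] q0 h=20  …-----*[-]------…
[25] q1 h=19  …------[*]------…
[26] q0 h=20  …-----*[-]------…
[27] q1 h=19  …------[*]------…
[28] q0 h=20  …-----*[-]------…
[29] q1 h=19  …------[*]------…
[30] q0 h=20  …-----*[-]------…
[31] q1 h=19  …------[*]------…
[32] q0 h=20  …-----*[-]------…

1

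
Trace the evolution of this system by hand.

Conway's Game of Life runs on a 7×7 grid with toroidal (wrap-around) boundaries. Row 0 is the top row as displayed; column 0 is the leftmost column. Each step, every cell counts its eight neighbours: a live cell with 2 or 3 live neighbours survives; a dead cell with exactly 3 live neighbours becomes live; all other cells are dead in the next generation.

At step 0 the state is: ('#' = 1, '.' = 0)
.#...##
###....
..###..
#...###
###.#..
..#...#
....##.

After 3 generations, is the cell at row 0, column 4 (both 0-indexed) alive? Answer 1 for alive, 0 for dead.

0

0) .#...##
###....
..###..
#...###
###.#..
..#...#
....##.
1) .##.###
#...###
..#.#..
#.....#
..#.#..
#.#.#.#
#...#..
2) .#.....
#.#....
.#.##..
.#...#.
.......
#...#.#
..#.#..
3) .###...
#.##...
##.##..
..#.#..
#....##
...#.#.
##.#.#.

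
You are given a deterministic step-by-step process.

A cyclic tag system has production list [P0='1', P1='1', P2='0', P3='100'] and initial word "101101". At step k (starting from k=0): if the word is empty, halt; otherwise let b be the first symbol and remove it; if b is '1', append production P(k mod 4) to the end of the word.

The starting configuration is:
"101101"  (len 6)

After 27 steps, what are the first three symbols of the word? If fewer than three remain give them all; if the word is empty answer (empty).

1

gen 0: "101101"  (len 6)
gen 1: "011011"  (len 6)
gen 2: "11011"  (len 5)
gen 3: "10110"  (len 5)
gen 4: "0110100"  (len 7)
gen 5: "110100"  (len 6)
gen 6: "101001"  (len 6)
gen 7: "010010"  (len 6)
gen 8: "10010"  (len 5)
gen 9: "00101"  (len 5)
gen 10: "0101"  (len 4)
gen 11: "101"  (len 3)
gen 12: "01100"  (len 5)
gen 13: "1100"  (len 4)
gen 14: "1001"  (len 4)
gen 15: "0010"  (len 4)
gen 16: "010"  (len 3)
gen 17: "10"  (len 2)
gen 18: "01"  (len 2)
gen 19: "1"  (len 1)
gen 20: "100"  (len 3)
gen 21: "001"  (len 3)
gen 22: "01"  (len 2)
gen 23: "1"  (len 1)
gen 24: "100"  (len 3)
gen 25: "001"  (len 3)
gen 26: "01"  (len 2)
gen 27: "1"  (len 1)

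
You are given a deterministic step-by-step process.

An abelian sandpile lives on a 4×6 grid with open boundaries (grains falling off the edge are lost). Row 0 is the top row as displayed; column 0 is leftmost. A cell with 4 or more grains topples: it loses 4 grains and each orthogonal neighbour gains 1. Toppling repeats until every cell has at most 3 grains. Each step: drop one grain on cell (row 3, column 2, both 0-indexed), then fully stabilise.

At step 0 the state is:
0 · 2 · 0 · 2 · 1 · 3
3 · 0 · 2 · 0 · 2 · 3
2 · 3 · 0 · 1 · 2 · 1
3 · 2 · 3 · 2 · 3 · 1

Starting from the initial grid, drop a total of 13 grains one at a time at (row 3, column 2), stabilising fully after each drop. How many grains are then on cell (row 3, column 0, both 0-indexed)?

2

gen 0: 0 · 2 · 0 · 2 · 1 · 3
3 · 0 · 2 · 0 · 2 · 3
2 · 3 · 0 · 1 · 2 · 1
3 · 2 · 3 · 2 · 3 · 1
gen 1: 0 · 2 · 0 · 2 · 1 · 3
3 · 0 · 2 · 0 · 2 · 3
2 · 3 · 1 · 1 · 2 · 1
3 · 3 · 0 · 3 · 3 · 1
gen 2: 0 · 2 · 0 · 2 · 1 · 3
3 · 0 · 2 · 0 · 2 · 3
2 · 3 · 1 · 1 · 2 · 1
3 · 3 · 1 · 3 · 3 · 1
gen 3: 0 · 2 · 0 · 2 · 1 · 3
3 · 0 · 2 · 0 · 2 · 3
2 · 3 · 1 · 1 · 2 · 1
3 · 3 · 2 · 3 · 3 · 1
gen 4: 0 · 2 · 0 · 2 · 1 · 3
3 · 0 · 2 · 0 · 2 · 3
2 · 3 · 1 · 1 · 2 · 1
3 · 3 · 3 · 3 · 3 · 1
gen 5: 1 · 2 · 0 · 2 · 1 · 3
0 · 2 · 2 · 0 · 2 · 3
1 · 1 · 3 · 2 · 3 · 1
1 · 2 · 2 · 1 · 0 · 2
gen 6: 1 · 2 · 0 · 2 · 1 · 3
0 · 2 · 2 · 0 · 2 · 3
1 · 1 · 3 · 2 · 3 · 1
1 · 2 · 3 · 1 · 0 · 2
gen 7: 1 · 2 · 0 · 2 · 1 · 3
0 · 2 · 3 · 0 · 2 · 3
1 · 2 · 0 · 3 · 3 · 1
1 · 3 · 1 · 2 · 0 · 2
gen 8: 1 · 2 · 0 · 2 · 1 · 3
0 · 2 · 3 · 0 · 2 · 3
1 · 2 · 0 · 3 · 3 · 1
1 · 3 · 2 · 2 · 0 · 2
gen 9: 1 · 2 · 0 · 2 · 1 · 3
0 · 2 · 3 · 0 · 2 · 3
1 · 2 · 0 · 3 · 3 · 1
1 · 3 · 3 · 2 · 0 · 2
gen 10: 1 · 2 · 0 · 2 · 1 · 3
0 · 2 · 3 · 0 · 2 · 3
1 · 3 · 1 · 3 · 3 · 1
2 · 0 · 1 · 3 · 0 · 2
gen 11: 1 · 2 · 0 · 2 · 1 · 3
0 · 2 · 3 · 0 · 2 · 3
1 · 3 · 1 · 3 · 3 · 1
2 · 0 · 2 · 3 · 0 · 2
gen 12: 1 · 2 · 0 · 2 · 1 · 3
0 · 2 · 3 · 0 · 2 · 3
1 · 3 · 1 · 3 · 3 · 1
2 · 0 · 3 · 3 · 0 · 2
gen 13: 1 · 2 · 0 · 2 · 1 · 3
0 · 2 · 3 · 1 · 3 · 3
1 · 3 · 3 · 1 · 0 · 2
2 · 1 · 1 · 1 · 2 · 2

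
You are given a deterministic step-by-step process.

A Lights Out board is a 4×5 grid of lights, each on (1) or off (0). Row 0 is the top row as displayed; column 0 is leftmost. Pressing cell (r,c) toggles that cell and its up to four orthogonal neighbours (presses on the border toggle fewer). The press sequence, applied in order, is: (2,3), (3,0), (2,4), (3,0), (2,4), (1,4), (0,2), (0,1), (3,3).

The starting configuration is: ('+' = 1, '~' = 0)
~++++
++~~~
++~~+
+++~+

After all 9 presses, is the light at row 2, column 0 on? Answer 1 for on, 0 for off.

t=0: ~++++
++~~~
++~~+
+++~+
t=1: ~++++
++~+~
++++~
+++++
t=2: ~++++
++~+~
~+++~
~~+++
t=3: ~++++
++~++
~++~+
~~++~
t=4: ~++++
++~++
+++~+
++++~
t=5: ~++++
++~+~
++++~
+++++
t=6: ~+++~
++~~+
+++++
+++++
t=7: ~~~~~
+++~+
+++++
+++++
t=8: +++~~
+~+~+
+++++
+++++
t=9: +++~~
+~+~+
+++~+
++~~~

1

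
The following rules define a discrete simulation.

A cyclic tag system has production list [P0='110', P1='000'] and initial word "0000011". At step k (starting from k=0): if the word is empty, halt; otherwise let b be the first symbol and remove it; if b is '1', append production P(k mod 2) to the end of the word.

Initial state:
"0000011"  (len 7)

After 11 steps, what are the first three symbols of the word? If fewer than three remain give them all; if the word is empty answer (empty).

t=0: "0000011"  (len 7)
t=1: "000011"  (len 6)
t=2: "00011"  (len 5)
t=3: "0011"  (len 4)
t=4: "011"  (len 3)
t=5: "11"  (len 2)
t=6: "1000"  (len 4)
t=7: "000110"  (len 6)
t=8: "00110"  (len 5)
t=9: "0110"  (len 4)
t=10: "110"  (len 3)
t=11: "10110"  (len 5)

101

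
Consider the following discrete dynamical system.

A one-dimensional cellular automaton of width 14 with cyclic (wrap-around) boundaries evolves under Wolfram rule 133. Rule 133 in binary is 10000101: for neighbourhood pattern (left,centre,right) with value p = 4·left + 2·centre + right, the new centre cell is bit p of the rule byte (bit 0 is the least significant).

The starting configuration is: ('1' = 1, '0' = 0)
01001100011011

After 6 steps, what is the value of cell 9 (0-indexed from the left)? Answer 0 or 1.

step 0: 01001100011011
step 1: 01000001000000
step 2: 01011101011111
step 3: 01001001001110
step 4: 01001001000100
step 5: 01001001010101
step 6: 01001001010101

1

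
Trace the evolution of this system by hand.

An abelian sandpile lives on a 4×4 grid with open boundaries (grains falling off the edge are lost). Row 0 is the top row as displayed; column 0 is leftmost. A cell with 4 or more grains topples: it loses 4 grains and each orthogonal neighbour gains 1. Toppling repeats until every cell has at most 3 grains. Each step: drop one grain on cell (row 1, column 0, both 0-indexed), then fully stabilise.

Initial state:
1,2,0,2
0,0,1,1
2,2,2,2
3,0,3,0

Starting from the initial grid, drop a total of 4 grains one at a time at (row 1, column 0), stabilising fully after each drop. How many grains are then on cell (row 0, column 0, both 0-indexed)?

2

0) 1,2,0,2
0,0,1,1
2,2,2,2
3,0,3,0
1) 1,2,0,2
1,0,1,1
2,2,2,2
3,0,3,0
2) 1,2,0,2
2,0,1,1
2,2,2,2
3,0,3,0
3) 1,2,0,2
3,0,1,1
2,2,2,2
3,0,3,0
4) 2,2,0,2
0,1,1,1
3,2,2,2
3,0,3,0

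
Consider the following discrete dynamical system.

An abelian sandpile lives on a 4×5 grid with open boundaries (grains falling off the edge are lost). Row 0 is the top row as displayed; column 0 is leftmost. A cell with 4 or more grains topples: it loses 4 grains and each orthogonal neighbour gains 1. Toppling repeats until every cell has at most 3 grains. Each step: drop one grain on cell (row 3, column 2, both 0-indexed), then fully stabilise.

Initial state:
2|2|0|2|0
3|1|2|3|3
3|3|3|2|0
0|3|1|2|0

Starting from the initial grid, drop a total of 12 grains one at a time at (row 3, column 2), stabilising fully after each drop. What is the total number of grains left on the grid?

0) 2|2|0|2|0
3|1|2|3|3
3|3|3|2|0
0|3|1|2|0
1) 2|2|0|2|0
3|1|2|3|3
3|3|3|2|0
0|3|2|2|0
2) 2|2|0|2|0
3|1|2|3|3
3|3|3|2|0
0|3|3|2|0
3) 3|2|0|2|0
0|3|3|3|3
1|2|1|3|0
2|1|2|3|0
4) 3|2|0|2|0
0|3|3|3|3
1|2|1|3|0
2|1|3|3|0
5) 3|3|1|3|1
1|1|2|2|0
2|0|1|2|2
2|3|2|1|1
6) 3|3|1|3|1
1|1|2|2|0
2|0|1|2|2
2|3|3|1|1
7) 3|3|1|3|1
1|1|2|2|0
2|1|2|2|2
3|0|1|2|1
8) 3|3|1|3|1
1|1|2|2|0
2|1|2|2|2
3|0|2|2|1
9) 3|3|1|3|1
1|1|2|2|0
2|1|2|2|2
3|0|3|2|1
10) 3|3|1|3|1
1|1|2|2|0
2|1|3|2|2
3|1|0|3|1
11) 3|3|1|3|1
1|1|2|2|0
2|1|3|2|2
3|1|1|3|1
12) 3|3|1|3|1
1|1|2|2|0
2|1|3|2|2
3|1|2|3|1

37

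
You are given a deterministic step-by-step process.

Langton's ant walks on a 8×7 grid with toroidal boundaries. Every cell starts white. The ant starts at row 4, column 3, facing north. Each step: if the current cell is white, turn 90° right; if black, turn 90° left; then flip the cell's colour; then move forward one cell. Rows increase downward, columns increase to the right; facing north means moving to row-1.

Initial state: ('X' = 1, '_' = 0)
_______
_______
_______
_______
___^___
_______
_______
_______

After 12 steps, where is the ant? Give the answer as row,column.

4,1

t=0: _______
_______
_______
_______
___^___
_______
_______
_______
t=1: _______
_______
_______
_______
___X>__
_______
_______
_______
t=2: _______
_______
_______
_______
___XX__
____v__
_______
_______
t=3: _______
_______
_______
_______
___XX__
___<X__
_______
_______
t=4: _______
_______
_______
_______
___^X__
___XX__
_______
_______
t=5: _______
_______
_______
_______
__<_X__
___XX__
_______
_______
t=6: _______
_______
_______
__^____
__X_X__
___XX__
_______
_______
t=7: _______
_______
_______
__X>___
__X_X__
___XX__
_______
_______
t=8: _______
_______
_______
__XX___
__XvX__
___XX__
_______
_______
t=9: _______
_______
_______
__XX___
__<XX__
___XX__
_______
_______
t=10: _______
_______
_______
__XX___
___XX__
__vXX__
_______
_______
t=11: _______
_______
_______
__XX___
___XX__
_<XXX__
_______
_______
t=12: _______
_______
_______
__XX___
_^_XX__
_XXXX__
_______
_______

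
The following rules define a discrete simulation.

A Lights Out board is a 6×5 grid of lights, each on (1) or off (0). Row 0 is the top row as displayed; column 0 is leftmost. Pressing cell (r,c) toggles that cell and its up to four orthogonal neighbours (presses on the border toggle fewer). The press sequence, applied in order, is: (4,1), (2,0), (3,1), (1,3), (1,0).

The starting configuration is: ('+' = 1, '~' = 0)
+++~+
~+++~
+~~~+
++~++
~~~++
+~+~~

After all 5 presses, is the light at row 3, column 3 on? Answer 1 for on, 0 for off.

1

t=0: +++~+
~+++~
+~~~+
++~++
~~~++
+~+~~
t=1: +++~+
~+++~
+~~~+
+~~++
+++++
+++~~
t=2: +++~+
++++~
~+~~+
~~~++
+++++
+++~~
t=3: +++~+
++++~
~~~~+
+++++
+~+++
+++~~
t=4: +++++
++~~+
~~~++
+++++
+~+++
+++~~
t=5: ~++++
~~~~+
+~~++
+++++
+~+++
+++~~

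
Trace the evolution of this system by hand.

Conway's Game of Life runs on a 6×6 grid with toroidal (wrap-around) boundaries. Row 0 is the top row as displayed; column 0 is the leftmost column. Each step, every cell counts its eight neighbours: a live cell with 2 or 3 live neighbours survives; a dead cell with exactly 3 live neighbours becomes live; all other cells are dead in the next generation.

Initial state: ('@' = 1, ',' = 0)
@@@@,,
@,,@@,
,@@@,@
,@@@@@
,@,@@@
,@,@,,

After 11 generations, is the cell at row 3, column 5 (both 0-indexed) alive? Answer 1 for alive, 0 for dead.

[0] @@@@,,
@,,@@,
,@@@,@
,@@@@@
,@,@@@
,@,@,,
[1] @,,,,@
,,,,,,
,,,,,,
,,,,,,
,@,,,@
,,,,,@
[2] @,,,,@
,,,,,,
,,,,,,
,,,,,,
@,,,,,
,,,,@@
[3] @,,,@@
,,,,,,
,,,,,,
,,,,,,
,,,,,@
,,,,@,
[4] ,,,,@@
,,,,,@
,,,,,,
,,,,,,
,,,,,,
@,,,@,
[5] @,,,@,
,,,,@@
,,,,,,
,,,,,,
,,,,,,
,,,,@,
[6] ,,,@@,
,,,,@@
,,,,,,
,,,,,,
,,,,,,
,,,,,@
[7] ,,,@,,
,,,@@@
,,,,,,
,,,,,,
,,,,,,
,,,,@,
[8] ,,,@,@
,,,@@,
,,,,@,
,,,,,,
,,,,,,
,,,,,,
[9] ,,,@,,
,,,@,@
,,,@@,
,,,,,,
,,,,,,
,,,,,,
[10] ,,,,@,
,,@@,,
,,,@@,
,,,,,,
,,,,,,
,,,,,,
[11] ,,,@,,
,,@,,,
,,@@@,
,,,,,,
,,,,,,
,,,,,,

0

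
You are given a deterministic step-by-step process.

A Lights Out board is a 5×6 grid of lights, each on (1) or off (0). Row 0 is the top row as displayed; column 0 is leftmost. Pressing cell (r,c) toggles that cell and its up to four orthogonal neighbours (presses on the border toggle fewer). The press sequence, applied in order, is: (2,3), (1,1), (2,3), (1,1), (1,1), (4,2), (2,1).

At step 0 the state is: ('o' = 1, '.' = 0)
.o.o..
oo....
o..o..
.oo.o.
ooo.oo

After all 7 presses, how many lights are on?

10

k=0  .o.o..
oo....
o..o..
.oo.o.
ooo.oo
k=1  .o.o..
oo.o..
o.o.o.
.oooo.
ooo.oo
k=2  ...o..
..oo..
ooo.o.
.oooo.
ooo.oo
k=3  ...o..
..o...
oo.o..
.oo.o.
ooo.oo
k=4  .o.o..
oo....
o..o..
.oo.o.
ooo.oo
k=5  ...o..
..o...
oo.o..
.oo.o.
ooo.oo
k=6  ...o..
..o...
oo.o..
.o..o.
o..ooo
k=7  ...o..
.oo...
..oo..
....o.
o..ooo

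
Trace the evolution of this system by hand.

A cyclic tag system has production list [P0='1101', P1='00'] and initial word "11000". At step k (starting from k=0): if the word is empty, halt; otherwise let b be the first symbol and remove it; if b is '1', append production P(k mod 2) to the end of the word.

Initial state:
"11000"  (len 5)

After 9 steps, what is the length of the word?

12

t=0: "11000"  (len 5)
t=1: "10001101"  (len 8)
t=2: "000110100"  (len 9)
t=3: "00110100"  (len 8)
t=4: "0110100"  (len 7)
t=5: "110100"  (len 6)
t=6: "1010000"  (len 7)
t=7: "0100001101"  (len 10)
t=8: "100001101"  (len 9)
t=9: "000011011101"  (len 12)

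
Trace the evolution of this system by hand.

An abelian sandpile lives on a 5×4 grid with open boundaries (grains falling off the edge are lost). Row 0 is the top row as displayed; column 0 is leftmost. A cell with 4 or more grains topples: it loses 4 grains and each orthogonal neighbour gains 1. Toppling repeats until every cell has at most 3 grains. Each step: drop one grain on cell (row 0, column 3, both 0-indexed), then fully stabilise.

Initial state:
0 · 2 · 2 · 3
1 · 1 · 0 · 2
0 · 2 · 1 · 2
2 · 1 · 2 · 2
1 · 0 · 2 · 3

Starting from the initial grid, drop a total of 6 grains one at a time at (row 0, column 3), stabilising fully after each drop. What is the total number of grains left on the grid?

29

step 0: 0 · 2 · 2 · 3
1 · 1 · 0 · 2
0 · 2 · 1 · 2
2 · 1 · 2 · 2
1 · 0 · 2 · 3
step 1: 0 · 2 · 3 · 0
1 · 1 · 0 · 3
0 · 2 · 1 · 2
2 · 1 · 2 · 2
1 · 0 · 2 · 3
step 2: 0 · 2 · 3 · 1
1 · 1 · 0 · 3
0 · 2 · 1 · 2
2 · 1 · 2 · 2
1 · 0 · 2 · 3
step 3: 0 · 2 · 3 · 2
1 · 1 · 0 · 3
0 · 2 · 1 · 2
2 · 1 · 2 · 2
1 · 0 · 2 · 3
step 4: 0 · 2 · 3 · 3
1 · 1 · 0 · 3
0 · 2 · 1 · 2
2 · 1 · 2 · 2
1 · 0 · 2 · 3
step 5: 0 · 3 · 0 · 2
1 · 1 · 2 · 0
0 · 2 · 1 · 3
2 · 1 · 2 · 2
1 · 0 · 2 · 3
step 6: 0 · 3 · 0 · 3
1 · 1 · 2 · 0
0 · 2 · 1 · 3
2 · 1 · 2 · 2
1 · 0 · 2 · 3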